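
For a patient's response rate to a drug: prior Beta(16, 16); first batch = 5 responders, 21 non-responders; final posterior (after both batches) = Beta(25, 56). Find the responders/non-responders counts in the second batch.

4 responders and 19 non-responders

Sequential conjugate updates are equivalent to a single update on the pooled data, so total successes = posterior α − prior α and total failures = posterior β − prior β.
Total across both batches: 25−16=9 responders, 56−16=40 non-responders.
Subtract the first batch: 9−5=4 responders and 40−21=19 non-responders.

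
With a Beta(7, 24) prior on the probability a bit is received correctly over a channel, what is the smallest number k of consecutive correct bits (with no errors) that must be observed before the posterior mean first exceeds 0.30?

k = 4

After k correct bits and 0 errors the posterior is Beta(7+k, 24), with mean (7+k)/(7+24+k).
Set (7+k)/(31+k) > 0.30 and solve: k > (0.30·31 − 7)/(1 − 0.30) = 3.286.
The smallest integer exceeding 3.286 is 4, and checking k=4: (11)/(35) = 0.3143 > 0.30.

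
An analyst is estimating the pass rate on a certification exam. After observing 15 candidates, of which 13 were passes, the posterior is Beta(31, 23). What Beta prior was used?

Under Beta–binomial conjugacy the posterior parameters are (α+s, β+f).
Subtract the data counts: 31−13=18, 23−2=21.

Beta(18, 21)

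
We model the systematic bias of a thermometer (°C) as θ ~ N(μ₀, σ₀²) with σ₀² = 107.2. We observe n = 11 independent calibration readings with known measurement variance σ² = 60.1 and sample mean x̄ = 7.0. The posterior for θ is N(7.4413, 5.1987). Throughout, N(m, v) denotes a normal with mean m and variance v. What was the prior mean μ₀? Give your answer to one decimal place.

μ₀ = 16.1

The posterior mean is a precision-weighted average: μ_n = (τ₀μ₀ + τ_data·x̄)/(τ₀+τ_data), with τ₀=1/σ₀² and τ_data=n/σ².
Here τ₀ = 1/107.2 = 0.009328 and τ_data = 11/60.1 = 0.183028, so τ_n = 0.192356.
Rearranging for μ₀: μ₀ = (μ_n·τ_n − τ_data·x̄)/τ₀ = (7.4413·0.192356 − 0.183028·7.0) / 0.009328 = 0.150183/0.009328 ≈ 16.1.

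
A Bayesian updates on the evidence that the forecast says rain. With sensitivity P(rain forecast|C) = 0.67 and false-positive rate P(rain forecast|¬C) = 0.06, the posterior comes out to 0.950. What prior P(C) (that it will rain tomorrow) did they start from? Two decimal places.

In odds form, posterior odds = prior odds × likelihood ratio, so prior odds = posterior odds ÷ LR.
Posterior odds = 0.950/(1−0.950) = 19.0000. LR = 0.67/0.06 = 11.1667.
Prior odds = 19.0000/11.1667 = 1.7015, so P(C) = 1.7015/(1+1.7015) ≈ 0.63.

P(C) = 0.63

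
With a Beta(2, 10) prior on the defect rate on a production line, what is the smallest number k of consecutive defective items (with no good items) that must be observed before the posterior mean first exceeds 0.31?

After k defective items and 0 good items the posterior is Beta(2+k, 10), with mean (2+k)/(2+10+k).
Set (2+k)/(12+k) > 0.31 and solve: k > (0.31·12 − 2)/(1 − 0.31) = 2.493.
The smallest integer exceeding 2.493 is 3.

k = 3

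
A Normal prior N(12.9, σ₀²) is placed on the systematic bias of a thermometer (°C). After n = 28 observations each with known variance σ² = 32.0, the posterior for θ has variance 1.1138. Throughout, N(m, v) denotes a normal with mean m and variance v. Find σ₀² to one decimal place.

Posterior precision equals prior precision plus data precision: 1/σ_n² = 1/σ₀² + n/σ².
So 1/σ₀² = 1/1.1138 − 28/32.0 = 0.897827 − 0.875000 = 0.022827.
Hence σ₀² = 1/0.022827 ≈ 43.8.

σ₀² = 43.8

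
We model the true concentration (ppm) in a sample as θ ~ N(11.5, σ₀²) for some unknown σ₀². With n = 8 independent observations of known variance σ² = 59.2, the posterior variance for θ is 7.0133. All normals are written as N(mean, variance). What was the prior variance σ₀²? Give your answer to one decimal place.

For the Normal–Normal model with known σ², precisions add: τ_n = τ₀ + n/σ².
So 1/σ₀² = 1/7.0133 − 8/59.2 = 0.142586 − 0.135135 = 0.007451.
Hence σ₀² = 1/0.007451 ≈ 134.2.

σ₀² = 134.2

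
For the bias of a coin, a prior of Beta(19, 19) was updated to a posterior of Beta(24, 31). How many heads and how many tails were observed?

Beta is conjugate to the binomial likelihood: posterior = Beta(α+s, β+f).
So s = 24 − 19 = 5 and f = 31 − 19 = 12.

5 heads and 12 tails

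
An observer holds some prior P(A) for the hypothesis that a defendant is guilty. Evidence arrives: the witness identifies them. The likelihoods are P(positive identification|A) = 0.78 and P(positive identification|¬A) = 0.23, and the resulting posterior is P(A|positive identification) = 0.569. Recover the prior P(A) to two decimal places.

P(A) = 0.28

Bayes' rule in odds form gives O(A|E) = O(A)·[P(E|A)/P(E|¬A)], hence O(A) = O(A|E)/LR.
Posterior odds = 0.569/(1−0.569) = 1.3202. LR = 0.78/0.23 = 3.3913.
Prior odds = 1.3202/3.3913 = 0.3893, so P(A) = 0.3893/(1+0.3893) ≈ 0.28.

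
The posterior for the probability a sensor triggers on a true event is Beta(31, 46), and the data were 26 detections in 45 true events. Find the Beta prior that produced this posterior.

A Beta(a, b) prior with s successes and f failures in binomial data gives a Beta(a+s, b+f) posterior.
So a = 31 − 26 = 5 and b = 46 − 19 = 27.

Beta(5, 27)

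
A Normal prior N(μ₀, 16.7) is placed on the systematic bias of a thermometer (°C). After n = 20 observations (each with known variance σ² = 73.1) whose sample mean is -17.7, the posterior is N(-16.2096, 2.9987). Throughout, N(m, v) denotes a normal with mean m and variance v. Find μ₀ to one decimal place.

The posterior mean is a precision-weighted average: μ_n = (τ₀μ₀ + τ_data·x̄)/(τ₀+τ_data), with τ₀=1/σ₀² and τ_data=n/σ².
Here τ₀ = 1/16.7 = 0.059880 and τ_data = 20/73.1 = 0.273598, so τ_n = 0.333478.
Rearranging for μ₀: μ₀ = (μ_n·τ_n − τ_data·x̄)/τ₀ = (-16.2096·0.333478 − 0.273598·-17.7) / 0.059880 = -0.562860/0.059880 ≈ -9.4.

μ₀ = -9.4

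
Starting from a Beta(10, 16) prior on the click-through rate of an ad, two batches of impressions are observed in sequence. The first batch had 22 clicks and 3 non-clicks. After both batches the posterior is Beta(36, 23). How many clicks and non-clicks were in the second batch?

Because Beta–binomial updating is additive in the counts, the combined data contributed (α_post−α_prior, β_post−β_prior) successes and failures.
Total across both batches: 36−10=26 clicks, 23−16=7 non-clicks.
Subtract the first batch: 26−22=4 clicks and 7−3=4 non-clicks.

4 clicks and 4 non-clicks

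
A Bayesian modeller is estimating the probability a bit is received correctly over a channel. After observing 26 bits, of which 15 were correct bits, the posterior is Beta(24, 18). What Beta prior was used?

Beta is conjugate to the binomial likelihood: posterior = Beta(α+s, β+f).
So α = 24 − 15 = 9 and β = 18 − 11 = 7.

Beta(9, 7)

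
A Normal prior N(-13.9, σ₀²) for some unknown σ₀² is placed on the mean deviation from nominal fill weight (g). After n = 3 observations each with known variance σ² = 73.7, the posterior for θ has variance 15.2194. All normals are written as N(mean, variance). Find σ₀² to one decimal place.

For the Normal–Normal model with known σ², precisions add: τ_n = τ₀ + n/σ².
So 1/σ₀² = 1/15.2194 − 3/73.7 = 0.065706 − 0.040706 = 0.025000.
Hence σ₀² = 1/0.025000 ≈ 40.0.

σ₀² = 40.0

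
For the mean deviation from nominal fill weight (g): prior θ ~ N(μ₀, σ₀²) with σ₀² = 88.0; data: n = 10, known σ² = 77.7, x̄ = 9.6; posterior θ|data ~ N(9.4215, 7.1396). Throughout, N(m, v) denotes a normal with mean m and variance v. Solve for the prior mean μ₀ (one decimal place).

With known observation variance, the Normal–Normal posterior has precision τ_n = τ₀ + n/σ² and mean μ_n = (τ₀μ₀ + (n/σ²)x̄)/τ_n.
Here τ₀ = 1/88.0 = 0.011364 and τ_data = 10/77.7 = 0.128700, so τ_n = 0.140064.
Rearranging for μ₀: μ₀ = (μ_n·τ_n − τ_data·x̄)/τ₀ = (9.4215·0.140064 − 0.128700·9.6) / 0.011364 = 0.084093/0.011364 ≈ 7.4.

μ₀ = 7.4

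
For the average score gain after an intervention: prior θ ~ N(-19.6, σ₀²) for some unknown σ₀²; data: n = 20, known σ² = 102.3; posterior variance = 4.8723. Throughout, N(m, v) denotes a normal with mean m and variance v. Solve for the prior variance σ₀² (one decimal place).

For the Normal–Normal model with known σ², precisions add: τ_n = τ₀ + n/σ².
So 1/σ₀² = 1/4.8723 − 20/102.3 = 0.205242 − 0.195503 = 0.009739.
Hence σ₀² = 1/0.009739 ≈ 102.7.

σ₀² = 102.7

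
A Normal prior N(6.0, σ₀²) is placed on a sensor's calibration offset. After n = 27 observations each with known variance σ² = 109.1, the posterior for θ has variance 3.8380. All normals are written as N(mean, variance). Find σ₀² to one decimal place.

σ₀² = 76.5

Posterior precision equals prior precision plus data precision: 1/σ_n² = 1/σ₀² + n/σ².
So 1/σ₀² = 1/3.8380 − 27/109.1 = 0.260552 − 0.247479 = 0.013073.
Hence σ₀² = 1/0.013073 ≈ 76.5.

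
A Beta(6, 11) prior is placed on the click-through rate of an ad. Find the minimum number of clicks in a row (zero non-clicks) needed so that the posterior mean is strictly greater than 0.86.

After k clicks and 0 non-clicks the posterior is Beta(6+k, 11), with mean (6+k)/(6+11+k).
Set (6+k)/(17+k) > 0.86 and solve: k > (0.86·17 − 6)/(1 − 0.86) = 61.571.
The smallest integer exceeding 61.571 is 62, and checking k=62: (68)/(79) = 0.8608 > 0.86.

k = 62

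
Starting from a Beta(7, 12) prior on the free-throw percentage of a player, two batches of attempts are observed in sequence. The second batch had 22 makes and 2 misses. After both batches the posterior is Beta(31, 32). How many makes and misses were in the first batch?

2 makes and 18 misses

Because Beta–binomial updating is additive in the counts, the combined data contributed (α_post−α_prior, β_post−β_prior) successes and failures.
Total across both batches: 31−7=24 makes, 32−12=20 misses.
Subtract the second batch: 24−22=2 makes and 20−2=18 misses.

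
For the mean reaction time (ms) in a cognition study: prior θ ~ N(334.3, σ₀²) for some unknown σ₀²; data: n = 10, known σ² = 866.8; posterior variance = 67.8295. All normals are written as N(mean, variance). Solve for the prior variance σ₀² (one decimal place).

σ₀² = 311.9

For the Normal–Normal model with known σ², precisions add: τ_n = τ₀ + n/σ².
So 1/σ₀² = 1/67.8295 − 10/866.8 = 0.014743 − 0.011537 = 0.003206.
Hence σ₀² = 1/0.003206 ≈ 311.9.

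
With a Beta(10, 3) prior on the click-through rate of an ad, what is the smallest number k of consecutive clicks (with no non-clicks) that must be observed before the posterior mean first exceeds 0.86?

k = 9

After k clicks and 0 non-clicks the posterior is Beta(10+k, 3), with mean (10+k)/(10+3+k).
Set (10+k)/(13+k) > 0.86 and solve: k > (0.86·13 − 10)/(1 − 0.86) = 8.429.
The smallest integer exceeding 8.429 is 9.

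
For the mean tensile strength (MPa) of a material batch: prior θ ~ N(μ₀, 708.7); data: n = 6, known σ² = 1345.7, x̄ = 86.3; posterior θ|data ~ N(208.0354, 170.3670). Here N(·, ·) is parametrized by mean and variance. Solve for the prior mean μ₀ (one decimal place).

The posterior mean is a precision-weighted average: μ_n = (τ₀μ₀ + τ_data·x̄)/(τ₀+τ_data), with τ₀=1/σ₀² and τ_data=n/σ².
Here τ₀ = 1/708.7 = 0.001411 and τ_data = 6/1345.7 = 0.004459, so τ_n = 0.005870.
Rearranging for μ₀: μ₀ = (μ_n·τ_n − τ_data·x̄)/τ₀ = (208.0354·0.005870 − 0.004459·86.3) / 0.001411 = 0.836356/0.001411 ≈ 592.7.

μ₀ = 592.7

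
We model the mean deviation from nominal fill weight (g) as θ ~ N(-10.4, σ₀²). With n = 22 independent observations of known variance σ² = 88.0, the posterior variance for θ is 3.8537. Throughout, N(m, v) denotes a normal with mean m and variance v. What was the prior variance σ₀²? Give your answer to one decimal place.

σ₀² = 105.4

For the Normal–Normal model with known σ², precisions add: τ_n = τ₀ + n/σ².
So 1/σ₀² = 1/3.8537 − 22/88.0 = 0.259491 − 0.250000 = 0.009491.
Hence σ₀² = 1/0.009491 ≈ 105.4.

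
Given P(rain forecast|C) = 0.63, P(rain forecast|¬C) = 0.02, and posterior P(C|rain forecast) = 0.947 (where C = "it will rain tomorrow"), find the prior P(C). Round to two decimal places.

P(C) = 0.36

In odds form, posterior odds = prior odds × likelihood ratio, so prior odds = posterior odds ÷ LR.
Posterior odds = 0.947/(1−0.947) = 17.8679. LR = 0.63/0.02 = 31.5000.
Prior odds = 17.8679/31.5000 = 0.5672, so P(C) = 0.5672/(1+0.5672) ≈ 0.36.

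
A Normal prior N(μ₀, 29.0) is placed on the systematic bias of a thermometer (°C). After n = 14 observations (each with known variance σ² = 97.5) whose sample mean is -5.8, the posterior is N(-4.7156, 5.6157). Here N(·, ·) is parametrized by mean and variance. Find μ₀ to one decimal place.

The posterior mean is a precision-weighted average: μ_n = (τ₀μ₀ + τ_data·x̄)/(τ₀+τ_data), with τ₀=1/σ₀² and τ_data=n/σ².
Here τ₀ = 1/29.0 = 0.034483 and τ_data = 14/97.5 = 0.143590, so τ_n = 0.178073.
Rearranging for μ₀: μ₀ = (μ_n·τ_n − τ_data·x̄)/τ₀ = (-4.7156·0.178073 − 0.143590·-5.8) / 0.034483 = -0.006899/0.034483 ≈ -0.2.

μ₀ = -0.2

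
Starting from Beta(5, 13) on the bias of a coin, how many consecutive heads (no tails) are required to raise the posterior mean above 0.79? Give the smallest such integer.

k = 44

After k heads and 0 tails the posterior is Beta(5+k, 13), with mean (5+k)/(5+13+k).
Set (5+k)/(18+k) > 0.79 and solve: k > (0.79·18 − 5)/(1 − 0.79) = 43.905.
The smallest integer exceeding 43.905 is 44.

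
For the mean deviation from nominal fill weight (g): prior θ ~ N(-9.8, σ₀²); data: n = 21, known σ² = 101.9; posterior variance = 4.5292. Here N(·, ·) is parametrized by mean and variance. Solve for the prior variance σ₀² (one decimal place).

Posterior precision equals prior precision plus data precision: 1/σ_n² = 1/σ₀² + n/σ².
So 1/σ₀² = 1/4.5292 − 21/101.9 = 0.220790 − 0.206084 = 0.014706.
Hence σ₀² = 1/0.014706 ≈ 68.0.

σ₀² = 68.0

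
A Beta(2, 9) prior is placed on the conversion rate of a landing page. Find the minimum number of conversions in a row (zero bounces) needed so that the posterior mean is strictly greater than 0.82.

After k conversions and 0 bounces the posterior is Beta(2+k, 9), with mean (2+k)/(2+9+k).
Set (2+k)/(11+k) > 0.82 and solve: k > (0.82·11 − 2)/(1 − 0.82) = 39.000.
The smallest integer exceeding 39.000 is 40.

k = 40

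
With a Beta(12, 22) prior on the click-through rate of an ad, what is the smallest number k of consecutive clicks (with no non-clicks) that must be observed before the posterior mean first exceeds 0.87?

k = 136

After k clicks and 0 non-clicks the posterior is Beta(12+k, 22), with mean (12+k)/(12+22+k).
Set (12+k)/(34+k) > 0.87 and solve: k > (0.87·34 − 12)/(1 − 0.87) = 135.231.
The smallest integer exceeding 135.231 is 136, and checking k=136: (148)/(170) = 0.8706 > 0.87.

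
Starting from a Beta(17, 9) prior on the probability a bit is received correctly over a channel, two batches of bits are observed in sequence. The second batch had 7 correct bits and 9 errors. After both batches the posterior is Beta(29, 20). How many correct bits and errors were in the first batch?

Sequential conjugate updates are equivalent to a single update on the pooled data, so total successes = posterior α − prior α and total failures = posterior β − prior β.
Total across both batches: 29−17=12 correct bits, 20−9=11 errors.
Subtract the second batch: 12−7=5 correct bits and 11−9=2 errors.

5 correct bits and 2 errors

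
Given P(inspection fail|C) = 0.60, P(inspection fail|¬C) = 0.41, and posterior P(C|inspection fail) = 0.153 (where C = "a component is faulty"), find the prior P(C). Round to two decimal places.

Bayes' rule in odds form gives O(C|E) = O(C)·[P(E|C)/P(E|¬C)], hence O(C) = O(C|E)/LR.
Posterior odds = 0.153/(1−0.153) = 0.1806. LR = 0.60/0.41 = 1.4634.
Prior odds = 0.1806/1.4634 = 0.1234, so P(C) = 0.1234/(1+0.1234) ≈ 0.11.

P(C) = 0.11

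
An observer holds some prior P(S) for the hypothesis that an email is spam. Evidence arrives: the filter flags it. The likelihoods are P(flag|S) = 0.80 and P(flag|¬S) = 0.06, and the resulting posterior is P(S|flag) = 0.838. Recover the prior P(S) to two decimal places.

Bayes' rule in odds form gives O(S|E) = O(S)·[P(E|S)/P(E|¬S)], hence O(S) = O(S|E)/LR.
Posterior odds = 0.838/(1−0.838) = 5.1728. LR = 0.80/0.06 = 13.3333.
Prior odds = 5.1728/13.3333 = 0.3880, so P(S) = 0.3880/(1+0.3880) ≈ 0.28.

P(S) = 0.28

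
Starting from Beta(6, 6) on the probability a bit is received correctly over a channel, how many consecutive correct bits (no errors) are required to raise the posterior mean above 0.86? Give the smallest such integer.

k = 31

After k correct bits and 0 errors the posterior is Beta(6+k, 6), with mean (6+k)/(6+6+k).
Set (6+k)/(12+k) > 0.86 and solve: k > (0.86·12 − 6)/(1 − 0.86) = 30.857.
The smallest integer exceeding 30.857 is 31, and checking k=31: (37)/(43) = 0.8605 > 0.86.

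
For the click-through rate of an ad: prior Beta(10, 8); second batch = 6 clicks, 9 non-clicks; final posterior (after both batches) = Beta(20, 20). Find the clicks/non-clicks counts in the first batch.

4 clicks and 3 non-clicks

Because Beta–binomial updating is additive in the counts, the combined data contributed (α_post−α_prior, β_post−β_prior) successes and failures.
Total across both batches: 20−10=10 clicks, 20−8=12 non-clicks.
Subtract the second batch: 10−6=4 clicks and 12−9=3 non-clicks.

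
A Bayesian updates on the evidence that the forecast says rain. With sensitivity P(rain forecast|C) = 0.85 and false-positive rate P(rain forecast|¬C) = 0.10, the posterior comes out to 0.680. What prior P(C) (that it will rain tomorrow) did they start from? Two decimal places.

In odds form, posterior odds = prior odds × likelihood ratio, so prior odds = posterior odds ÷ LR.
Posterior odds = 0.680/(1−0.680) = 2.1250. LR = 0.85/0.10 = 8.5000.
Prior odds = 2.1250/8.5000 = 0.2500, so P(C) = 0.2500/(1+0.2500) ≈ 0.20.

P(C) = 0.20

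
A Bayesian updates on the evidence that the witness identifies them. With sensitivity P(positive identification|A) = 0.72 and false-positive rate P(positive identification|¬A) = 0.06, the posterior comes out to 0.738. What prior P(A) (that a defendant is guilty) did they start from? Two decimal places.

P(A) = 0.19

In odds form, posterior odds = prior odds × likelihood ratio, so prior odds = posterior odds ÷ LR.
Posterior odds = 0.738/(1−0.738) = 2.8168. LR = 0.72/0.06 = 12.0000.
Prior odds = 2.8168/12.0000 = 0.2347, so P(A) = 0.2347/(1+0.2347) ≈ 0.19.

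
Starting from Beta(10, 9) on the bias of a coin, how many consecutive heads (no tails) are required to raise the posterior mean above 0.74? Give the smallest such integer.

After k heads and 0 tails the posterior is Beta(10+k, 9), with mean (10+k)/(10+9+k).
Set (10+k)/(19+k) > 0.74 and solve: k > (0.74·19 − 10)/(1 − 0.74) = 15.615.
The smallest integer exceeding 15.615 is 16, and checking k=16: (26)/(35) = 0.7429 > 0.74.

k = 16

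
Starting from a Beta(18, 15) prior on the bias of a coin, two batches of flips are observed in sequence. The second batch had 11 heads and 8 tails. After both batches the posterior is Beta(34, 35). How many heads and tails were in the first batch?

5 heads and 12 tails

Sequential conjugate updates are equivalent to a single update on the pooled data, so total successes = posterior α − prior α and total failures = posterior β − prior β.
Total across both batches: 34−18=16 heads, 35−15=20 tails.
Subtract the second batch: 16−11=5 heads and 20−8=12 tails.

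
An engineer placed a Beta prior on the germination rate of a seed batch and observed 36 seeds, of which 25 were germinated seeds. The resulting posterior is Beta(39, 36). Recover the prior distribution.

Beta(14, 25)

Under Beta–binomial conjugacy the posterior parameters are (a+s, b+f).
So a = 39 − 25 = 14 and b = 36 − 11 = 25.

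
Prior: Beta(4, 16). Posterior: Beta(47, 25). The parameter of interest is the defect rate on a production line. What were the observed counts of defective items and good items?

43 defective items and 9 good items

Beta is conjugate to the binomial likelihood: posterior = Beta(a+s, b+f).
So s = 47 − 4 = 43 and f = 25 − 16 = 9.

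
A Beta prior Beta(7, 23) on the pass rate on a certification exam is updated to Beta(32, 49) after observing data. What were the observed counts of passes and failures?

25 passes and 26 failures

Under Beta–binomial conjugacy the posterior parameters are (α+s, β+f).
So s = 32 − 7 = 25 and f = 49 − 23 = 26.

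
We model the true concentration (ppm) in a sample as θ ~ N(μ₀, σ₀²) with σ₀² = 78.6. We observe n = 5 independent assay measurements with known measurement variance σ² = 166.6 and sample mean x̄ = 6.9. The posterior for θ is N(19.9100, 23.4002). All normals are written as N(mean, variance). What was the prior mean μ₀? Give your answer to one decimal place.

μ₀ = 50.6

The posterior mean is a precision-weighted average: μ_n = (τ₀μ₀ + τ_data·x̄)/(τ₀+τ_data), with τ₀=1/σ₀² and τ_data=n/σ².
Here τ₀ = 1/78.6 = 0.012723 and τ_data = 5/166.6 = 0.030012, so τ_n = 0.042735.
Rearranging for μ₀: μ₀ = (μ_n·τ_n − τ_data·x̄)/τ₀ = (19.9100·0.042735 − 0.030012·6.9) / 0.012723 = 0.643771/0.012723 ≈ 50.6.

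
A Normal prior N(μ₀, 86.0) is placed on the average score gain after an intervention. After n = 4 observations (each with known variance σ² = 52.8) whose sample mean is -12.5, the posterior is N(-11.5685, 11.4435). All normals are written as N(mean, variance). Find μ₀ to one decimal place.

μ₀ = -5.5

The posterior mean is a precision-weighted average: μ_n = (τ₀μ₀ + τ_data·x̄)/(τ₀+τ_data), with τ₀=1/σ₀² and τ_data=n/σ².
Here τ₀ = 1/86.0 = 0.011628 and τ_data = 4/52.8 = 0.075758, so τ_n = 0.087386.
Rearranging for μ₀: μ₀ = (μ_n·τ_n − τ_data·x̄)/τ₀ = (-11.5685·0.087386 − 0.075758·-12.5) / 0.011628 = -0.063950/0.011628 ≈ -5.5.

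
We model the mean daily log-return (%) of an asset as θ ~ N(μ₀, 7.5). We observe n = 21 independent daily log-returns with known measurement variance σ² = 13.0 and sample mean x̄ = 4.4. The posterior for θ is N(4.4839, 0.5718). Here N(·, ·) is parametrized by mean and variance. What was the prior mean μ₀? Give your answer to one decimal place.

The posterior mean is a precision-weighted average: μ_n = (τ₀μ₀ + τ_data·x̄)/(τ₀+τ_data), with τ₀=1/σ₀² and τ_data=n/σ².
Here τ₀ = 1/7.5 = 0.133333 and τ_data = 21/13.0 = 1.615385, so τ_n = 1.748718.
Rearranging for μ₀: μ₀ = (μ_n·τ_n − τ_data·x̄)/τ₀ = (4.4839·1.748718 − 1.615385·4.4) / 0.133333 = 0.733383/0.133333 ≈ 5.5.

μ₀ = 5.5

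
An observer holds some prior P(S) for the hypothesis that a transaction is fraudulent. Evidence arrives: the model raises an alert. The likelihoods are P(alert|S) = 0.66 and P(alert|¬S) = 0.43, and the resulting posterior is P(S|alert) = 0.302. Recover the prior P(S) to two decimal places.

In odds form, posterior odds = prior odds × likelihood ratio, so prior odds = posterior odds ÷ LR.
Posterior odds = 0.302/(1−0.302) = 0.4327. LR = 0.66/0.43 = 1.5349.
Prior odds = 0.4327/1.5349 = 0.2819, so P(S) = 0.2819/(1+0.2819) ≈ 0.22.

P(S) = 0.22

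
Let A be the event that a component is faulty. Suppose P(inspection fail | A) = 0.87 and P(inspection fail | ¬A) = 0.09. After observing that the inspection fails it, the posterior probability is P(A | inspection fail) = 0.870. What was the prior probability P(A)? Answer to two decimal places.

Bayes' rule in odds form gives O(A|E) = O(A)·[P(E|A)/P(E|¬A)], hence O(A) = O(A|E)/LR.
Posterior odds = 0.870/(1−0.870) = 6.6923. LR = 0.87/0.09 = 9.6667.
Prior odds = 6.6923/9.6667 = 0.6923, so P(A) = 0.6923/(1+0.6923) ≈ 0.41.

P(A) = 0.41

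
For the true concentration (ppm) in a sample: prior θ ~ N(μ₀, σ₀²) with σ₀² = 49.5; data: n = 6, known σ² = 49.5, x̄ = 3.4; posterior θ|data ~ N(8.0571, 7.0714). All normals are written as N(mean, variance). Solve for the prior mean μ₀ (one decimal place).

With known observation variance, the Normal–Normal posterior has precision τ_n = τ₀ + n/σ² and mean μ_n = (τ₀μ₀ + (n/σ²)x̄)/τ_n.
Here τ₀ = 1/49.5 = 0.020202 and τ_data = 6/49.5 = 0.121212, so τ_n = 0.141414.
Rearranging for μ₀: μ₀ = (μ_n·τ_n − τ_data·x̄)/τ₀ = (8.0571·0.141414 − 0.121212·3.4) / 0.020202 = 0.727266/0.020202 ≈ 36.0.

μ₀ = 36.0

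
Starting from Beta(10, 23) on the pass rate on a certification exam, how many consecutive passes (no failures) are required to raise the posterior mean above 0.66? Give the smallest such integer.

After k passes and 0 failures the posterior is Beta(10+k, 23), with mean (10+k)/(10+23+k).
Set (10+k)/(33+k) > 0.66 and solve: k > (0.66·33 − 10)/(1 − 0.66) = 34.647.
The smallest integer exceeding 34.647 is 35, and checking k=35: (45)/(68) = 0.6618 > 0.66.

k = 35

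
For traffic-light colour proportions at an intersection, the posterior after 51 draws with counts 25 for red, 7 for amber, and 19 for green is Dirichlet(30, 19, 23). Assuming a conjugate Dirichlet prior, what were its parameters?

For a Dirichlet(α) prior with multinomial counts c, the posterior is Dirichlet(α + c) componentwise.
Subtract each count from the matching posterior parameter: 30−25=5, 19−7=12, 23−19=4.

Dirichlet(5, 12, 4)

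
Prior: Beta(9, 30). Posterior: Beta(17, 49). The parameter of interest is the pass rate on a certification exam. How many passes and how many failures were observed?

A Beta(α, β) prior with s successes and f failures in binomial data gives a Beta(α+s, β+f) posterior.
Match parameters: s=17−9=8, f=49−30=19.

8 passes and 19 failures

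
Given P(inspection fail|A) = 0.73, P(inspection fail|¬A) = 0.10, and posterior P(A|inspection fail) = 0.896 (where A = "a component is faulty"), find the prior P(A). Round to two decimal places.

Bayes' rule in odds form gives O(A|E) = O(A)·[P(E|A)/P(E|¬A)], hence O(A) = O(A|E)/LR.
Posterior odds = 0.896/(1−0.896) = 8.6154. LR = 0.73/0.10 = 7.3000.
Prior odds = 8.6154/7.3000 = 1.1802, so P(A) = 1.1802/(1+1.1802) ≈ 0.54.

P(A) = 0.54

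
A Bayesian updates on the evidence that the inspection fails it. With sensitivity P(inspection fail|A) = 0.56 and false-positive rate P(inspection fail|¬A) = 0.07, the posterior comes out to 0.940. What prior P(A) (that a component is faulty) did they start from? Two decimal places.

In odds form, posterior odds = prior odds × likelihood ratio, so prior odds = posterior odds ÷ LR.
Posterior odds = 0.940/(1−0.940) = 15.6667. LR = 0.56/0.07 = 8.0000.
Prior odds = 15.6667/8.0000 = 1.9583, so P(A) = 1.9583/(1+1.9583) ≈ 0.66.

P(A) = 0.66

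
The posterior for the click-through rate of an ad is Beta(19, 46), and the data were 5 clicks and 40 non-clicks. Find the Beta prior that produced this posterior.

A Beta(α, β) prior with s successes and f failures in binomial data gives a Beta(α+s, β+f) posterior.
Subtract the data counts: 19−5=14, 46−40=6.

Beta(14, 6)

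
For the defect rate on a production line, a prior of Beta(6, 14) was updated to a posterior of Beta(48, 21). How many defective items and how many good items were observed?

42 defective items and 7 good items

A Beta(a, b) prior with s successes and f failures in binomial data gives a Beta(a+s, b+f) posterior.
Match parameters: s=48−6=42, f=21−14=7.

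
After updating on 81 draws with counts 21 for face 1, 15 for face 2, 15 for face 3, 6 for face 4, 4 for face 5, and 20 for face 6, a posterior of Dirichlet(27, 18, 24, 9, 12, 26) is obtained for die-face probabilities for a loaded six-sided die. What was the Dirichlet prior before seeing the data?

Dirichlet(6, 3, 9, 3, 8, 6)

For a Dirichlet(α) prior with multinomial counts c, the posterior is Dirichlet(α + c) componentwise.
Subtract each count from the matching posterior parameter: 27−21=6, 18−15=3, 24−15=9, 9−6=3, 12−4=8, 26−20=6.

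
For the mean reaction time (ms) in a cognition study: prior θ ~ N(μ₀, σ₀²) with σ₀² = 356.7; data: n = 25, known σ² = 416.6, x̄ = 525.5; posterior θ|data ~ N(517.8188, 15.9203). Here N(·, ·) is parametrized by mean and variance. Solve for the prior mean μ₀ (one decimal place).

μ₀ = 353.4

The posterior mean is a precision-weighted average: μ_n = (τ₀μ₀ + τ_data·x̄)/(τ₀+τ_data), with τ₀=1/σ₀² and τ_data=n/σ².
Here τ₀ = 1/356.7 = 0.002803 and τ_data = 25/416.6 = 0.060010, so τ_n = 0.062813.
Rearranging for μ₀: μ₀ = (μ_n·τ_n − τ_data·x̄)/τ₀ = (517.8188·0.062813 − 0.060010·525.5) / 0.002803 = 0.990497/0.002803 ≈ 353.4.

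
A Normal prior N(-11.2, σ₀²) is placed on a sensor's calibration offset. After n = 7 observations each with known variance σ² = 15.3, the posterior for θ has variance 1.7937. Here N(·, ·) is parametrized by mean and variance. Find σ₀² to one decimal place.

σ₀² = 10.0

Posterior precision equals prior precision plus data precision: 1/σ_n² = 1/σ₀² + n/σ².
So 1/σ₀² = 1/1.7937 − 7/15.3 = 0.557507 − 0.457516 = 0.099991.
Hence σ₀² = 1/0.099991 ≈ 10.0.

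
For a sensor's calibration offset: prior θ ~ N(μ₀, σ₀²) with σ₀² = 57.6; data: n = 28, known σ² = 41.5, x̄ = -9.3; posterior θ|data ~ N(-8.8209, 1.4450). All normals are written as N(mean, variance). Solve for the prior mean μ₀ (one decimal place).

With known observation variance, the Normal–Normal posterior has precision τ_n = τ₀ + n/σ² and mean μ_n = (τ₀μ₀ + (n/σ²)x̄)/τ_n.
Here τ₀ = 1/57.6 = 0.017361 and τ_data = 28/41.5 = 0.674699, so τ_n = 0.692060.
Rearranging for μ₀: μ₀ = (μ_n·τ_n − τ_data·x̄)/τ₀ = (-8.8209·0.692060 − 0.674699·-9.3) / 0.017361 = 0.170109/0.017361 ≈ 9.8.

μ₀ = 9.8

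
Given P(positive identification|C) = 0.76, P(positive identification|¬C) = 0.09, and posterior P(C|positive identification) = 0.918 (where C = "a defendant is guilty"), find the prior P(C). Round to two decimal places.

Bayes' rule in odds form gives O(C|E) = O(C)·[P(E|C)/P(E|¬C)], hence O(C) = O(C|E)/LR.
Posterior odds = 0.918/(1−0.918) = 11.1951. LR = 0.76/0.09 = 8.4444.
Prior odds = 11.1951/8.4444 = 1.3257, so P(C) = 1.3257/(1+1.3257) ≈ 0.57.

P(C) = 0.57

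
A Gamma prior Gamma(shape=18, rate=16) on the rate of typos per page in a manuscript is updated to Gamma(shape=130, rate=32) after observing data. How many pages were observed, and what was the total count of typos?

n = 16 pages with total 112 typos

Gamma–Poisson conjugacy: posterior shape = α + Σxᵢ, posterior rate = β + n.
Matching: Σxᵢ = 130 − 18 = 112 and n = 32 − 16 = 16.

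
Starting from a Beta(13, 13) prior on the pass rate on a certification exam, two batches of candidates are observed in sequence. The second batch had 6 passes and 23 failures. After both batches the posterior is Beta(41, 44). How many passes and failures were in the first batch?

Because Beta–binomial updating is additive in the counts, the combined data contributed (α_post−α_prior, β_post−β_prior) successes and failures.
Total across both batches: 41−13=28 passes, 44−13=31 failures.
Subtract the second batch: 28−6=22 passes and 31−23=8 failures.

22 passes and 8 failures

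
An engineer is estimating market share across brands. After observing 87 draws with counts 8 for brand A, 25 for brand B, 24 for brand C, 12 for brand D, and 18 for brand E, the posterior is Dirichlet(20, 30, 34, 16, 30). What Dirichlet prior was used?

For a Dirichlet(α) prior with multinomial counts c, the posterior is Dirichlet(α + c) componentwise.
Subtract each count from the matching posterior parameter: 20−8=12, 30−25=5, 34−24=10, 16−12=4, 30−18=12.

Dirichlet(12, 5, 10, 4, 12)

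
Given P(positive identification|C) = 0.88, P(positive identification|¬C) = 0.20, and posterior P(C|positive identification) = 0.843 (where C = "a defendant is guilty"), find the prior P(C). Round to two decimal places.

P(C) = 0.55

Bayes' rule in odds form gives O(C|E) = O(C)·[P(E|C)/P(E|¬C)], hence O(C) = O(C|E)/LR.
Posterior odds = 0.843/(1−0.843) = 5.3694. LR = 0.88/0.20 = 4.4000.
Prior odds = 5.3694/4.4000 = 1.2203, so P(C) = 1.2203/(1+1.2203) ≈ 0.55.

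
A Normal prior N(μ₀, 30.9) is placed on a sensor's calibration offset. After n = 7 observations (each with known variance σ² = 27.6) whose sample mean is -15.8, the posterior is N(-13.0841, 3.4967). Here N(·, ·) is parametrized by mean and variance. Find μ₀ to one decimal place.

μ₀ = 8.2

With known observation variance, the Normal–Normal posterior has precision τ_n = τ₀ + n/σ² and mean μ_n = (τ₀μ₀ + (n/σ²)x̄)/τ_n.
Here τ₀ = 1/30.9 = 0.032362 and τ_data = 7/27.6 = 0.253623, so τ_n = 0.285985.
Rearranging for μ₀: μ₀ = (μ_n·τ_n − τ_data·x̄)/τ₀ = (-13.0841·0.285985 − 0.253623·-15.8) / 0.032362 = 0.265387/0.032362 ≈ 8.2.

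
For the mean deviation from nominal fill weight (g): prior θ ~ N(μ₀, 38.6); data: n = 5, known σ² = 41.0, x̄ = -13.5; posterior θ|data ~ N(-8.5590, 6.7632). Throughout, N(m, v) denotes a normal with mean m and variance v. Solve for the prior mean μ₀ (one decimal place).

The posterior mean is a precision-weighted average: μ_n = (τ₀μ₀ + τ_data·x̄)/(τ₀+τ_data), with τ₀=1/σ₀² and τ_data=n/σ².
Here τ₀ = 1/38.6 = 0.025907 and τ_data = 5/41.0 = 0.121951, so τ_n = 0.147858.
Rearranging for μ₀: μ₀ = (μ_n·τ_n − τ_data·x̄)/τ₀ = (-8.5590·0.147858 − 0.121951·-13.5) / 0.025907 = 0.380822/0.025907 ≈ 14.7.

μ₀ = 14.7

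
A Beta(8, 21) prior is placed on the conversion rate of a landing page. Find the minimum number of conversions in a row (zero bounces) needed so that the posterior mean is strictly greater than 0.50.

After k conversions and 0 bounces the posterior is Beta(8+k, 21), with mean (8+k)/(8+21+k).
Set (8+k)/(29+k) > 0.50 and solve: k > (0.50·29 − 8)/(1 − 0.50) = 13.000.
The smallest integer exceeding 13.000 is 14, and checking k=14: (22)/(43) = 0.5116 > 0.50.

k = 14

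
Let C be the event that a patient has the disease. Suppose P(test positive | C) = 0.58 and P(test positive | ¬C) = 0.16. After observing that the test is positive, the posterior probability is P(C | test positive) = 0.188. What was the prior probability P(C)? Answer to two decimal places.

Bayes' rule in odds form gives O(C|E) = O(C)·[P(E|C)/P(E|¬C)], hence O(C) = O(C|E)/LR.
Posterior odds = 0.188/(1−0.188) = 0.2315. LR = 0.58/0.16 = 3.6250.
Prior odds = 0.2315/3.6250 = 0.0639, so P(C) = 0.0639/(1+0.0639) ≈ 0.06.

P(C) = 0.06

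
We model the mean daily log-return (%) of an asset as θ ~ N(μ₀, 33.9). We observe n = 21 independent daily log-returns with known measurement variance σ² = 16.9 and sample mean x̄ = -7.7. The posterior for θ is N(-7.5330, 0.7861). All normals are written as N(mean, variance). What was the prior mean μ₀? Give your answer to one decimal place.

μ₀ = -0.5

With known observation variance, the Normal–Normal posterior has precision τ_n = τ₀ + n/σ² and mean μ_n = (τ₀μ₀ + (n/σ²)x̄)/τ_n.
Here τ₀ = 1/33.9 = 0.029499 and τ_data = 21/16.9 = 1.242604, so τ_n = 1.272103.
Rearranging for μ₀: μ₀ = (μ_n·τ_n − τ_data·x̄)/τ₀ = (-7.5330·1.272103 − 1.242604·-7.7) / 0.029499 = -0.014701/0.029499 ≈ -0.5.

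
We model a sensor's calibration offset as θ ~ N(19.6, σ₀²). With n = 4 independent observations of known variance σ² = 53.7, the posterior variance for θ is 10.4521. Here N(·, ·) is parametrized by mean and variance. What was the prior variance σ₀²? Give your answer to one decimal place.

Posterior precision equals prior precision plus data precision: 1/σ_n² = 1/σ₀² + n/σ².
So 1/σ₀² = 1/10.4521 − 4/53.7 = 0.095675 − 0.074488 = 0.021187.
Hence σ₀² = 1/0.021187 ≈ 47.2.

σ₀² = 47.2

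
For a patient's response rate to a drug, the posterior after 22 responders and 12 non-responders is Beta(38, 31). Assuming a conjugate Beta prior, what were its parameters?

A Beta(a, b) prior with s successes and f failures in binomial data gives a Beta(a+s, b+f) posterior.
Subtract the data counts: 38−22=16, 31−12=19.

Beta(16, 19)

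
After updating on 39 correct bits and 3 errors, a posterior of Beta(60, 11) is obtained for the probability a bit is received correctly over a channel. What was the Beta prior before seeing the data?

Beta(21, 8)

A Beta(α, β) prior with s successes and f failures in binomial data gives a Beta(α+s, β+f) posterior.
So α = 60 − 39 = 21 and β = 11 − 3 = 8.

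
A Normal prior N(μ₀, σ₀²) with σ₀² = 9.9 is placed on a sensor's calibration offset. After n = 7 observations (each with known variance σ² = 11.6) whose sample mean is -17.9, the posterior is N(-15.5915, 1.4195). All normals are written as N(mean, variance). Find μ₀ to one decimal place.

μ₀ = -1.8

With known observation variance, the Normal–Normal posterior has precision τ_n = τ₀ + n/σ² and mean μ_n = (τ₀μ₀ + (n/σ²)x̄)/τ_n.
Here τ₀ = 1/9.9 = 0.101010 and τ_data = 7/11.6 = 0.603448, so τ_n = 0.704458.
Rearranging for μ₀: μ₀ = (μ_n·τ_n − τ_data·x̄)/τ₀ = (-15.5915·0.704458 − 0.603448·-17.9) / 0.101010 = -0.181838/0.101010 ≈ -1.8.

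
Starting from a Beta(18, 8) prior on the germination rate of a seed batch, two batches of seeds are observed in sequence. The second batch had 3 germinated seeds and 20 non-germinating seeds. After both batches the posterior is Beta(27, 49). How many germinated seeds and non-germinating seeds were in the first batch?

6 germinated seeds and 21 non-germinating seeds

Because Beta–binomial updating is additive in the counts, the combined data contributed (α_post−α_prior, β_post−β_prior) successes and failures.
Total across both batches: 27−18=9 germinated seeds, 49−8=41 non-germinating seeds.
Subtract the second batch: 9−3=6 germinated seeds and 41−20=21 non-germinating seeds.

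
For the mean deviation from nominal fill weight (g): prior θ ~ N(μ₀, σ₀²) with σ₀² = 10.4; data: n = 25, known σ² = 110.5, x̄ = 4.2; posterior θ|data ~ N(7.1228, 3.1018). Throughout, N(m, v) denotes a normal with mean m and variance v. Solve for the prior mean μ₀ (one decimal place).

μ₀ = 14.0

The posterior mean is a precision-weighted average: μ_n = (τ₀μ₀ + τ_data·x̄)/(τ₀+τ_data), with τ₀=1/σ₀² and τ_data=n/σ².
Here τ₀ = 1/10.4 = 0.096154 and τ_data = 25/110.5 = 0.226244, so τ_n = 0.322398.
Rearranging for μ₀: μ₀ = (μ_n·τ_n − τ_data·x̄)/τ₀ = (7.1228·0.322398 − 0.226244·4.2) / 0.096154 = 1.346152/0.096154 ≈ 14.0.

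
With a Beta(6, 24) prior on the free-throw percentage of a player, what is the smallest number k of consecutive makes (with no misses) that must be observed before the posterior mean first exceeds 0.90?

k = 211

After k makes and 0 misses the posterior is Beta(6+k, 24), with mean (6+k)/(6+24+k).
Set (6+k)/(30+k) > 0.90 and solve: k > (0.90·30 − 6)/(1 − 0.90) = 210.000.
The smallest integer exceeding 210.000 is 211, and checking k=211: (217)/(241) = 0.9004 > 0.90.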